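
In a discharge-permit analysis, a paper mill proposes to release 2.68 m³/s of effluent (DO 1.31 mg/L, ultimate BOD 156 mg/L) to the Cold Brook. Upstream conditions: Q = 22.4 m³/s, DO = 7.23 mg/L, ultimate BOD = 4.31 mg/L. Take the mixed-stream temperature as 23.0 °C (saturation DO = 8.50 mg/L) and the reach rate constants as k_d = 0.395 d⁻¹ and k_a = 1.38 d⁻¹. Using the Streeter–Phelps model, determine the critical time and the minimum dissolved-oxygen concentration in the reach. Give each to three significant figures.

Mixed DO = (22.4×7.23 + 2.68×1.31)/(22.4+2.68) = 165.5/25.08 = 6.597 mg/L.
Mixed L₀ = (22.4×4.31 + 2.68×156)/(25.08) = 514.6/25.08 = 20.52 mg/L.
Initial deficit D₀ = C_s − DO₀ = 8.50 − 6.597 = 1.903 mg/L.
t_c = (1/0.9850) ln[(1.38/0.395)(1 − 1.903×0.9850/(0.395×20.52))] = 1.015 × ln(2.686) = 1.003 d.
D_c = (0.395/1.38) × 20.52 × e^(−0.395×1.003) = 0.2862 × 20.52 × 0.6729 = 3.952 mg/L.
Minimum DO = 8.50 − 3.952 = 4.548 mg/L.

t_c ≈ 1.00 d; minimum DO ≈ 4.55 mg/L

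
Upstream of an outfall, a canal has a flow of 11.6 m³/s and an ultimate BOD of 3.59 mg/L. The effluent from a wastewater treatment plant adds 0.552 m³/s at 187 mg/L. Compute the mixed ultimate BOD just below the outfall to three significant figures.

11.9 mg/L

Flow-weighted mixing: C = (Q_r C_r + Q_w C_w)/(Q_r + Q_w)
= (11.6×3.59 + 0.552×187)/(11.6 + 0.552) = 144.9/12.15 = 11.92 mg/L.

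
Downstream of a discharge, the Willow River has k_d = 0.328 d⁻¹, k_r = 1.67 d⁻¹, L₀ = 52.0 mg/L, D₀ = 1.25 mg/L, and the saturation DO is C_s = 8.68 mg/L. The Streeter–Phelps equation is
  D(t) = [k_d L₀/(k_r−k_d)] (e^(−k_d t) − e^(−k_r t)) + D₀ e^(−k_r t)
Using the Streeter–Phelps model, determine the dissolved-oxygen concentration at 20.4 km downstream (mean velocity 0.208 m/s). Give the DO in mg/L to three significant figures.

DO ≈ 1.64 mg/L

Travel time t = x/v = 20.4 km / (0.208 m/s) = 20400 m / 0.208 m/s = 98080 s = 1.135 d.
k_d L₀/(k_r−k_d) = 0.328×52.0/(1.67−0.328) = 17.06/1.342 = 12.71 mg/L.
e^(−k_d t) = e^(−0.328×1.135) = 0.6891; e^(−k_r t) = e^(−1.67×1.135) = 0.1502.
D = 12.71 × (0.6891 − 0.1502) + 1.25 × 0.1502 = 6.849 + 0.1878 = 7.037 mg/L.
DO = C_s − D = 8.68 − 7.037 = 1.643 mg/L.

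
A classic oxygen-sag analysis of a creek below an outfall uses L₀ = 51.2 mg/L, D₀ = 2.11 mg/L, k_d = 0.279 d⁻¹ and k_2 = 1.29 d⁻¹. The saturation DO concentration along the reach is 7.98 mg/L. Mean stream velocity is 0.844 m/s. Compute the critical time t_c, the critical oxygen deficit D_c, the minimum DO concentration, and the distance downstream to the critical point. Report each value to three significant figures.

t_c ≈ 1.35 d; D_c ≈ 7.59 mg/L; min DO ≈ 0.391 mg/L; x_c ≈ 98.8 km

t_c = [1/(k_2−k_d)] ln[(k_2/k_d)(1 − D₀(k_2−k_d)/(k_d L₀))]
= [1/(1.29−0.279)] ln[(1.29/0.279)(1 − 2.11×1.011/(0.279×51.2))]
= (1/1.011) ln[4.624 × 0.8507] = 0.9891 × ln(3.933) = 0.9891 × 1.369 = 1.355 d.
L(t_c) = L₀ e^(−k_d t_c) = 51.2 × 0.6853 = 35.09 mg/L, and at the critical point k_2 D_c = k_d L, so D_c = (0.279/1.29) × 35.09 = 7.589 mg/L.
Minimum DO = C_s − D_c = 7.98 − 7.589 = 0.3915 mg/L.
x_c = v t_c = 0.844 m/s × 1.355 d × 86400 s/d = 98780 m ≈ 98.8 km.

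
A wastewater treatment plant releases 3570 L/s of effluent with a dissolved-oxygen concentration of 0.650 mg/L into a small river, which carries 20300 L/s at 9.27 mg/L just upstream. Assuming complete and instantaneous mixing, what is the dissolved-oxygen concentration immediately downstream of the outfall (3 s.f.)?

7.98 mg/L

Flow-weighted mixing: C = (Q_r C_r + Q_w C_w)/(Q_r + Q_w)
= (20300×9.27 + 3570×0.650)/(20300 + 3570) = 190500/23870 = 7.981 mg/L.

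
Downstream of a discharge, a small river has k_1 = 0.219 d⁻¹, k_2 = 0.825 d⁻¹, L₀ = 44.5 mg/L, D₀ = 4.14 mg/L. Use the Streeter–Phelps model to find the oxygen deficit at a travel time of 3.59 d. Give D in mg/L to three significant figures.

k_1 L₀/(k_2−k_1) = 0.219×44.5/(0.825−0.219) = 9.745/0.6060 = 16.08 mg/L.
e^(−k_1 t) = e^(−0.219×3.590) = 0.4556; e^(−k_2 t) = e^(−0.825×3.590) = 0.05173.
D = 16.08 × (0.4556 − 0.05173) + 4.14 × 0.05173 = 6.494 + 0.2142 = 6.709 mg/L.

D ≈ 6.71 mg/L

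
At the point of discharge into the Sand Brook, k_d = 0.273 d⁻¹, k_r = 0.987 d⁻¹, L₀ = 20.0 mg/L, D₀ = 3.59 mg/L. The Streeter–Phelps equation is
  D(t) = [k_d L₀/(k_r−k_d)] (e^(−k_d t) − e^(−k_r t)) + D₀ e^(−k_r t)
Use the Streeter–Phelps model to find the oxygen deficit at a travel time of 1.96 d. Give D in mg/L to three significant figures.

k_d L₀/(k_r−k_d) = 0.273×20.0/(0.987−0.273) = 5.460/0.7140 = 7.647 mg/L.
e^(−k_d t) = e^(−0.273×1.960) = 0.5856; e^(−k_r t) = e^(−0.987×1.960) = 0.1445.
D = 7.647 × (0.5856 − 0.1445) + 3.59 × 0.1445 = 3.373 + 0.5187 = 3.892 mg/L.

D ≈ 3.89 mg/L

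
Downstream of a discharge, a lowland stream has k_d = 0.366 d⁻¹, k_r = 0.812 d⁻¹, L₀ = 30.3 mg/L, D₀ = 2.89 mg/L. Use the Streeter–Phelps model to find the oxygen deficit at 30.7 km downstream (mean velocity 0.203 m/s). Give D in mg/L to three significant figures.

Travel time t = x/v = 30.7 km / (0.203 m/s) = 30700 m / 0.203 m/s = 151200 s = 1.750 d.
k_d L₀/(k_r−k_d) = 0.366×30.3/(0.812−0.366) = 11.09/0.4460 = 24.87 mg/L.
e^(−k_d t) = e^(−0.366×1.750) = 0.5270; e^(−k_r t) = e^(−0.812×1.750) = 0.2414.
D = 24.87 × (0.5270 − 0.2414) + 2.89 × 0.2414 = 7.100 + 0.6976 = 7.798 mg/L.

D ≈ 7.80 mg/L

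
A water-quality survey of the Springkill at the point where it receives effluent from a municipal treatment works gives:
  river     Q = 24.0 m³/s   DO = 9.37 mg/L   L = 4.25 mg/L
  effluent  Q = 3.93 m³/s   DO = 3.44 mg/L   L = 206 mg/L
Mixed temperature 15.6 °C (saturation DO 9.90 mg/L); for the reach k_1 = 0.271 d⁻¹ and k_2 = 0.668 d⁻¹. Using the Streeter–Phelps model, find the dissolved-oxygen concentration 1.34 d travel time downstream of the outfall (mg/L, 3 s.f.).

Mixed DO = (24.0×9.37 + 3.93×3.44)/(24.0+3.93) = 238.4/27.93 = 8.536 mg/L.
Mixed L₀ = (24.0×4.25 + 3.93×206)/(27.93) = 911.6/27.93 = 32.64 mg/L.
Initial deficit D₀ = C_s − DO₀ = 9.90 − 8.536 = 1.364 mg/L.
D(1.34) = [0.271×32.64/(0.668−0.271)](e^(−0.271×1.34) − e^(−0.668×1.34)) + 1.364 e^(−0.668×1.34)
= 22.28 × (0.6955 − 0.4086) + 1.364 × 0.4086 = 6.950 mg/L.
DO = 9.90 − 6.950 = 2.950 mg/L.

DO ≈ 2.95 mg/L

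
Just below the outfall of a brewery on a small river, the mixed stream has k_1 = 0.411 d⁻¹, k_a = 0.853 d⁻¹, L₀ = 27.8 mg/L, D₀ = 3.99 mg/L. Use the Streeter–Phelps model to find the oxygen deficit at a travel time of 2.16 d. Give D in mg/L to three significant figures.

D ≈ 7.18 mg/L

k_1 L₀/(k_a−k_1) = 0.411×27.8/(0.853−0.411) = 11.43/0.4420 = 25.85 mg/L.
e^(−k_1 t) = e^(−0.411×2.160) = 0.4116; e^(−k_a t) = e^(−0.853×2.160) = 0.1584.
D = 25.85 × (0.4116 − 0.1584) + 3.99 × 0.1584 = 6.544 + 0.6321 = 7.176 mg/L.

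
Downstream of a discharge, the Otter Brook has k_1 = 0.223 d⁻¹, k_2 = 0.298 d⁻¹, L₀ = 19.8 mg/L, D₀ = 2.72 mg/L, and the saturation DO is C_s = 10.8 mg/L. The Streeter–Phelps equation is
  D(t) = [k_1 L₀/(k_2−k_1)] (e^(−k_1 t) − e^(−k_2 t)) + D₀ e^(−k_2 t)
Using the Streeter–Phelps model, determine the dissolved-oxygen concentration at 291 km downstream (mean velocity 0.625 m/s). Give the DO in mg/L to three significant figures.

DO ≈ 4.37 mg/L

Travel time t = x/v = 291 km / (0.625 m/s) = 291000 m / 0.625 m/s = 465600 s = 5.389 d.
k_1 L₀/(k_2−k_1) = 0.223×19.8/(0.298−0.223) = 4.415/0.07500 = 58.87 mg/L.
e^(−k_1 t) = e^(−0.223×5.389) = 0.3007; e^(−k_2 t) = e^(−0.298×5.389) = 0.2007.
D = 58.87 × (0.3007 − 0.2007) + 2.72 × 0.2007 = 5.885 + 0.5459 = 6.431 mg/L.
DO = C_s − D = 10.8 − 6.431 = 4.369 mg/L.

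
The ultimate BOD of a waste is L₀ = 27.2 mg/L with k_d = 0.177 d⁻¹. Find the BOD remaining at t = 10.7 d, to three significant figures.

L_t = L₀ e^(−k_d t) = 27.2 × e^(−0.177×10.7) = 27.2 × 0.1505 = 4.093 mg/L.

L ≈ 4.09 mg/L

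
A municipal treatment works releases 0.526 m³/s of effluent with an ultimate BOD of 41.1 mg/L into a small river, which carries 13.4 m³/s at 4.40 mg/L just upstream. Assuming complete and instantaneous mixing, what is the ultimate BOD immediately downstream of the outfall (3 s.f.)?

5.79 mg/L

Flow-weighted mixing: C = (Q_r C_r + Q_w C_w)/(Q_r + Q_w)
= (13.4×4.40 + 0.526×41.1)/(13.4 + 0.526) = 80.58/13.93 = 5.786 mg/L.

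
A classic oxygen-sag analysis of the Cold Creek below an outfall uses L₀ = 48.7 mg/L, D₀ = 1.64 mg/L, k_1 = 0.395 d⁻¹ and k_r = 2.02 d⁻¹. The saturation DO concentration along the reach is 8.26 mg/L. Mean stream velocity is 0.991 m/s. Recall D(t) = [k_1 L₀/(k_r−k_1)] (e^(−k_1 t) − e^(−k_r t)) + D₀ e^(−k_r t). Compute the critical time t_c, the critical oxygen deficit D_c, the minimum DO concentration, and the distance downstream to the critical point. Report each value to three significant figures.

t_c = [1/(k_r−k_1)] ln[(k_r/k_1)(1 − D₀(k_r−k_1)/(k_1 L₀))]
= [1/(2.02−0.395)] ln[(2.02/0.395)(1 − 1.64×1.625/(0.395×48.7))]
= (1/1.625) ln[5.114 × 0.8615] = 0.6154 × ln(4.405) = 0.6154 × 1.483 = 0.9125 d.
D_c = (k_1/k_r) L₀ e^(−k_1 t_c) = (0.395/2.02) × 48.7 × e^(−0.395×0.9125) = 0.1955 × 48.7 × 0.6974 = 6.641 mg/L.
Minimum DO = C_s − D_c = 8.26 − 6.641 = 1.619 mg/L.
x_c = v t_c = 0.991 m/s × 0.9125 d × 86400 s/d = 78130 m ≈ 78.1 km.

t_c ≈ 0.913 d; D_c ≈ 6.64 mg/L; min DO ≈ 1.62 mg/L; x_c ≈ 78.1 km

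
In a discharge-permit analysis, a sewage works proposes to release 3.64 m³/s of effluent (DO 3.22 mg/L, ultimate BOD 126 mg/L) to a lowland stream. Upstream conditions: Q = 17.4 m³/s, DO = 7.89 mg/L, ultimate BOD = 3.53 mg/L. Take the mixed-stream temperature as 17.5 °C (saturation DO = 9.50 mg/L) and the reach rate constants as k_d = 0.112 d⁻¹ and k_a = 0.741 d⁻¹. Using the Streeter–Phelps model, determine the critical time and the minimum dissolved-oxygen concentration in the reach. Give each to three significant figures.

Mixed DO = (17.4×7.89 + 3.64×3.22)/(17.4+3.64) = 149.0/21.04 = 7.082 mg/L.
Mixed L₀ = (17.4×3.53 + 3.64×126)/(21.04) = 520.1/21.04 = 24.72 mg/L.
Initial deficit D₀ = C_s − DO₀ = 9.50 − 7.082 = 2.418 mg/L.
t_c = (1/0.6290) ln[(0.741/0.112)(1 − 2.418×0.6290/(0.112×24.72))] = 1.590 × ln(2.981) = 1.737 d.
D_c = (0.112/0.741) × 24.72 × e^(−0.112×1.737) = 0.1511 × 24.72 × 0.8232 = 3.076 mg/L.
Minimum DO = 9.50 − 3.076 = 6.424 mg/L.

t_c ≈ 1.74 d; minimum DO ≈ 6.42 mg/L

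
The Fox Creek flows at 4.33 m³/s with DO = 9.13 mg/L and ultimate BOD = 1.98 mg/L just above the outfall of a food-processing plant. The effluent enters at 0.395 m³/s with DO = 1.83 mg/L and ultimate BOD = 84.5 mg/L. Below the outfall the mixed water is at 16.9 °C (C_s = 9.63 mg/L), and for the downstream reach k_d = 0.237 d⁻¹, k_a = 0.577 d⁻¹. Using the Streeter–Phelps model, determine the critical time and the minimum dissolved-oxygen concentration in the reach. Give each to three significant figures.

Mixed DO = (4.33×9.13 + 0.395×1.83)/(4.33+0.395) = 40.26/4.725 = 8.520 mg/L.
Mixed L₀ = (4.33×1.98 + 0.395×84.5)/(4.725) = 41.95/4.725 = 8.878 mg/L.
Initial deficit D₀ = C_s − DO₀ = 9.63 − 8.520 = 1.110 mg/L.
t_c = (1/0.3400) ln[(0.577/0.237)(1 − 1.110×0.3400/(0.237×8.878))] = 2.941 × ln(1.998) = 2.035 d.
D_c = (0.237/0.577) × 8.878 × e^(−0.237×2.035) = 0.4107 × 8.878 × 0.6173 = 2.251 mg/L.
Minimum DO = 9.63 − 2.251 = 7.379 mg/L.

t_c ≈ 2.04 d; minimum DO ≈ 7.38 mg/L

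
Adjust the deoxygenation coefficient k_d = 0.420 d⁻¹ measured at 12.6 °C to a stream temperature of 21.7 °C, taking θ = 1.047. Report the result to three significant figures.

k_d(T₂) = k_d(T₁) · θ^(T₂−T₁) = 0.420 × 1.047^(21.7−12.6)
= 0.420 × 1.047^9.10 = 0.420 × 1.519 = 0.6379 d⁻¹.

k_d ≈ 0.638 d⁻¹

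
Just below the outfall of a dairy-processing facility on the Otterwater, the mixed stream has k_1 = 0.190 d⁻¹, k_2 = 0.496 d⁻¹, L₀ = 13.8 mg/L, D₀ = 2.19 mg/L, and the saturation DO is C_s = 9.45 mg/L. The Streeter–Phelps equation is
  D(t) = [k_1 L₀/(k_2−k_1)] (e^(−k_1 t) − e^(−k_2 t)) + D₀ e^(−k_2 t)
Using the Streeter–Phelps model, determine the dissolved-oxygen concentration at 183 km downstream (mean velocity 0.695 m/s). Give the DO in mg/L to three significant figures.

DO ≈ 6.05 mg/L

Travel time t = x/v = 183 km / (0.695 m/s) = 183000 m / 0.695 m/s = 263300 s = 3.048 d.
k_1 L₀/(k_2−k_1) = 0.190×13.8/(0.496−0.190) = 2.622/0.3060 = 8.569 mg/L.
e^(−k_1 t) = e^(−0.190×3.048) = 0.5604; e^(−k_2 t) = e^(−0.496×3.048) = 0.2206.
D = 8.569 × (0.5604 − 0.2206) + 2.19 × 0.2206 = 2.912 + 0.4830 = 3.395 mg/L.
DO = C_s − D = 9.45 − 3.395 = 6.055 mg/L.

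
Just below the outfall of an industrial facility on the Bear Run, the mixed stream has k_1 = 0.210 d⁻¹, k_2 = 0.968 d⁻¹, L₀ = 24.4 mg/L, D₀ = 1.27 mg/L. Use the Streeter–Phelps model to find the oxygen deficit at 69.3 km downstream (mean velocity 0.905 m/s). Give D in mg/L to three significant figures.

Travel time t = x/v = 69.3 km / (0.905 m/s) = 69300 m / 0.905 m/s = 76570 s = 0.8863 d.
k_1 L₀/(k_2−k_1) = 0.210×24.4/(0.968−0.210) = 5.124/0.7580 = 6.760 mg/L.
e^(−k_1 t) = e^(−0.210×0.8863) = 0.8302; e^(−k_2 t) = e^(−0.968×0.8863) = 0.4240.
D = 6.760 × (0.8302 − 0.4240) + 1.27 × 0.4240 = 2.745 + 0.5385 = 3.284 mg/L.

D ≈ 3.28 mg/L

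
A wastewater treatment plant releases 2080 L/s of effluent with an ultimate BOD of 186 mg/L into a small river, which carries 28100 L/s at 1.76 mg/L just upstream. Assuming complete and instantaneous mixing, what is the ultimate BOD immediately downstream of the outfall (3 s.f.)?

14.5 mg/L

Flow-weighted mixing: C = (Q_r C_r + Q_w C_w)/(Q_r + Q_w)
= (28100×1.76 + 2080×186)/(28100 + 2080) = 436300/30180 = 14.46 mg/L.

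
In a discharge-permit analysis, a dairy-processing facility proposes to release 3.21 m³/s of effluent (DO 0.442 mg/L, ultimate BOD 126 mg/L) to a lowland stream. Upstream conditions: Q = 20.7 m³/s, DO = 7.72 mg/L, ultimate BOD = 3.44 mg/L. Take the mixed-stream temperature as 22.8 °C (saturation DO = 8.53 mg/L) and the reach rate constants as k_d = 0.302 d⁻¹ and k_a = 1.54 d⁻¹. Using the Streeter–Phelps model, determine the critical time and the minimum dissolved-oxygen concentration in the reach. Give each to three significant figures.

Mixed DO = (20.7×7.72 + 3.21×0.442)/(20.7+3.21) = 161.2/23.91 = 6.743 mg/L.
Mixed L₀ = (20.7×3.44 + 3.21×126)/(23.91) = 475.7/23.91 = 19.89 mg/L.
Initial deficit D₀ = C_s − DO₀ = 8.53 − 6.743 = 1.787 mg/L.
t_c = (1/1.238) ln[(1.54/0.302)(1 − 1.787×1.238/(0.302×19.89))] = 0.8078 × ln(3.222) = 0.9450 d.
D_c = (0.302/1.54) × 19.89 × e^(−0.302×0.9450) = 0.1961 × 19.89 × 0.7517 = 2.933 mg/L.
Minimum DO = 8.53 − 2.933 = 5.597 mg/L.

t_c ≈ 0.945 d; minimum DO ≈ 5.60 mg/L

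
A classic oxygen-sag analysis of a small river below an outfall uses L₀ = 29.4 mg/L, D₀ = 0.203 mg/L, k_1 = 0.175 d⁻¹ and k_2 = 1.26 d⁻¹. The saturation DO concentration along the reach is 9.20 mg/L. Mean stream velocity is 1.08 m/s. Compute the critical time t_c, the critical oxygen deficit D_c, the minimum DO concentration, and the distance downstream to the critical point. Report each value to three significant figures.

With k_2/k_1 = 7.200 and 1 − D₀(k_2−k_1)/(k_1 L₀) = 0.9572,
t_c = ln(7.200 × 0.9572) / (1.26 − 0.175) = ln(6.892) / 1.085 = 1.930/1.085 = 1.779 d.
D_c = (k_1/k_2) L₀ e^(−k_1 t_c) = (0.175/1.26) × 29.4 × e^(−0.175×1.779) = 0.1389 × 29.4 × 0.7325 = 2.991 mg/L.
Minimum DO = C_s − D_c = 9.20 − 2.991 = 6.209 mg/L.
x_c = v t_c = 1.08 m/s × 1.779 d × 86400 s/d = 166000 m ≈ 166 km.

t_c ≈ 1.78 d; D_c ≈ 2.99 mg/L; min DO ≈ 6.21 mg/L; x_c ≈ 166 km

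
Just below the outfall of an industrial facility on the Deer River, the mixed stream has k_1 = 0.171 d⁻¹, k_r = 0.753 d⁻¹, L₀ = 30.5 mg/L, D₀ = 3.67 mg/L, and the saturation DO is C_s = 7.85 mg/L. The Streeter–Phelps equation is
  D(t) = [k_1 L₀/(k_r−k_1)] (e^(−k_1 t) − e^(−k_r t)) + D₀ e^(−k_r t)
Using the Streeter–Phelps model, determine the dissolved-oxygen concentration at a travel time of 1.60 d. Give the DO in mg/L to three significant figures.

DO ≈ 2.62 mg/L

k_1 L₀/(k_r−k_1) = 0.171×30.5/(0.753−0.171) = 5.216/0.5820 = 8.961 mg/L.
e^(−k_1 t) = e^(−0.171×1.600) = 0.7606; e^(−k_r t) = e^(−0.753×1.600) = 0.2998.
D = 8.961 × (0.7606 − 0.2998) + 3.67 × 0.2998 = 4.130 + 1.100 = 5.230 mg/L.
DO = C_s − D = 7.85 − 5.230 = 2.620 mg/L.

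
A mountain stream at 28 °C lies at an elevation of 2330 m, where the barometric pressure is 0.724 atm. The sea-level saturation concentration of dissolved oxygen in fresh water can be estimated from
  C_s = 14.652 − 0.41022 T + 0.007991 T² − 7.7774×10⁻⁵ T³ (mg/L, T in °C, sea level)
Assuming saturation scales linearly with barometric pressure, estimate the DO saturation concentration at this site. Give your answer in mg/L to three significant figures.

At sea level: C_s = 14.652 − 0.41022×28 + 0.007991×28² − 7.7774×10⁻⁵×28³ = 7.723 mg/L.
Pressure correction: C_s' = 7.723 × 0.724 = 5.592 mg/L.

C_s ≈ 5.59 mg/L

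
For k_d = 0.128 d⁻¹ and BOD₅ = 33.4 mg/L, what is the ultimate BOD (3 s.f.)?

BOD₅ = L₀(1 − e^(−5k_d)) ⇒ L₀ = BOD₅ / (1 − e^(−5×0.128))
= 33.4 / (1 − 0.5273) = 33.4 / 0.4727 = 70.66 mg/L.

L₀ ≈ 70.7 mg/L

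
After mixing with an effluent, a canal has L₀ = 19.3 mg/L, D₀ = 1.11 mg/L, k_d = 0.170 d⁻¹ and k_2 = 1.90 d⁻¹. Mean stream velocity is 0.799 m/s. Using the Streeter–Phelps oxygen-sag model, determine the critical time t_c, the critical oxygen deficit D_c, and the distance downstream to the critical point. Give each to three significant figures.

At the critical point dD/dt = 0, so k_d L₀ e^(−k_d t) = k_2 D. Substituting D(t) from the Streeter–Phelps equation and solving for t gives
t_c = ln[(k_2/k_d)(1 − D₀(k_2−k_d)/(k_d L₀))] / (k_2−k_d).
Here k_2−k_d = 1.730 d⁻¹ and 1 − D₀(k_2−k_d)/(k_d L₀) = 1 − 1.11×1.730/(0.170×19.3) = 0.4147, so
t_c = ln(11.18 × 0.4147) / 1.730 = 1.534 / 1.730 = 0.8865 d.
L(t_c) = L₀ e^(−k_d t_c) = 19.3 × 0.8601 = 16.60 mg/L, and at the critical point k_2 D_c = k_d L, so D_c = (0.170/1.90) × 16.60 = 1.485 mg/L.
x_c = v t_c = 0.799 m/s × 0.8865 d × 86400 s/d = 61200 m ≈ 61.2 km.

t_c ≈ 0.887 d; D_c ≈ 1.49 mg/L; x_c ≈ 61.2 km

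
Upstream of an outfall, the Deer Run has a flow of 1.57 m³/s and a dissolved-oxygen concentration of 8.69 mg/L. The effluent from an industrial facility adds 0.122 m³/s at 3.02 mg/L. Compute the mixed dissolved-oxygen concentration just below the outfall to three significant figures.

8.28 mg/L

Flow-weighted mixing: C = (Q_r C_r + Q_w C_w)/(Q_r + Q_w)
= (1.57×8.69 + 0.122×3.02)/(1.57 + 0.122) = 14.01/1.692 = 8.281 mg/L.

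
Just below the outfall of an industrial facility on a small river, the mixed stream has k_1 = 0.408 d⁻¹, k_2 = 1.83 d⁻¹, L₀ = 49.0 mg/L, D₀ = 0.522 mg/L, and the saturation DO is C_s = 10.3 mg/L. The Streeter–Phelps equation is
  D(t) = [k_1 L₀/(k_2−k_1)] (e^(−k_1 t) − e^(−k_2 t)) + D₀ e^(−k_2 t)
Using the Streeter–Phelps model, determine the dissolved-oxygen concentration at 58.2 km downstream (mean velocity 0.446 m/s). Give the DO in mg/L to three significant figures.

Travel time t = x/v = 58.2 km / (0.446 m/s) = 58200 m / 0.446 m/s = 130500 s = 1.510 d.
k_1 L₀/(k_2−k_1) = 0.408×49.0/(1.83−0.408) = 19.99/1.422 = 14.06 mg/L.
e^(−k_1 t) = e^(−0.408×1.510) = 0.5400; e^(−k_2 t) = e^(−1.83×1.510) = 0.06304.
D = 14.06 × (0.5400 − 0.06304) + 0.522 × 0.06304 = 6.705 + 0.03291 = 6.738 mg/L.
DO = C_s − D = 10.3 − 6.738 = 3.562 mg/L.

DO ≈ 3.56 mg/L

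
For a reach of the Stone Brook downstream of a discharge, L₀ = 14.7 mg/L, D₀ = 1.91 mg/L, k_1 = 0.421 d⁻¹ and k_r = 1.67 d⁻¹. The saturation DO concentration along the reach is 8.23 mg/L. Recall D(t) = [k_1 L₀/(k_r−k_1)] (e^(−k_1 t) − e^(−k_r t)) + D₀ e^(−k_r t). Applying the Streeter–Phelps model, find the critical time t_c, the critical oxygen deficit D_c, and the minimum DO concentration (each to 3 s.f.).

t_c = [1/(k_r−k_1)] ln[(k_r/k_1)(1 − D₀(k_r−k_1)/(k_1 L₀))]
= [1/(1.67−0.421)] ln[(1.67/0.421)(1 − 1.91×1.249/(0.421×14.7))]
= (1/1.249) ln[3.967 × 0.6145] = 0.8006 × ln(2.438) = 0.8006 × 0.8910 = 0.7134 d.
D_c = (k_1/k_r) L₀ e^(−k_1 t_c) = (0.421/1.67) × 14.7 × e^(−0.421×0.7134) = 0.2521 × 14.7 × 0.7406 = 2.744 mg/L.
Minimum DO = C_s − D_c = 8.23 − 2.744 = 5.486 mg/L.

t_c ≈ 0.713 d; D_c ≈ 2.74 mg/L; min DO ≈ 5.49 mg/L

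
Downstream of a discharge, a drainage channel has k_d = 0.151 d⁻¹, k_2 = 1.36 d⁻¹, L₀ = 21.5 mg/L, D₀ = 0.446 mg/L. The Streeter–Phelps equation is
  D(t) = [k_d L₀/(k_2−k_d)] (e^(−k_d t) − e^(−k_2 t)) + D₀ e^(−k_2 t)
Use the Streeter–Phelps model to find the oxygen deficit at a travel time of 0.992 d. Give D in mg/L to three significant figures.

D ≈ 1.73 mg/L

k_d L₀/(k_2−k_d) = 0.151×21.5/(1.36−0.151) = 3.246/1.209 = 2.685 mg/L.
e^(−k_d t) = e^(−0.151×0.9920) = 0.8609; e^(−k_2 t) = e^(−1.36×0.9920) = 0.2595.
D = 2.685 × (0.8609 − 0.2595) + 0.446 × 0.2595 = 1.615 + 0.1157 = 1.731 mg/L.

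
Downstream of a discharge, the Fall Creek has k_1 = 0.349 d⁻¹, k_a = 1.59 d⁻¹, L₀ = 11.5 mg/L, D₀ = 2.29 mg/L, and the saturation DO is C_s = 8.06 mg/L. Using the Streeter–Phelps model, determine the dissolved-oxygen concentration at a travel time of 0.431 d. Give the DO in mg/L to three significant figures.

DO ≈ 5.75 mg/L

k_1 L₀/(k_a−k_1) = 0.349×11.5/(1.59−0.349) = 4.013/1.241 = 3.234 mg/L.
e^(−k_1 t) = e^(−0.349×0.4310) = 0.8603; e^(−k_a t) = e^(−1.59×0.4310) = 0.5039.
D = 3.234 × (0.8603 − 0.5039) + 2.29 × 0.5039 = 1.153 + 1.154 = 2.307 mg/L.
DO = C_s − D = 8.06 − 2.307 = 5.753 mg/L.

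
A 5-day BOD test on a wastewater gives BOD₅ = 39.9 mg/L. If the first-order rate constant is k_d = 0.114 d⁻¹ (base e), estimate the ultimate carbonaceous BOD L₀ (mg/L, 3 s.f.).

BOD₅ = L₀(1 − e^(−5k_d)) ⇒ L₀ = BOD₅ / (1 − e^(−5×0.114))
= 39.9 / (1 − 0.5655) = 39.9 / 0.4345 = 91.84 mg/L.

L₀ ≈ 91.8 mg/L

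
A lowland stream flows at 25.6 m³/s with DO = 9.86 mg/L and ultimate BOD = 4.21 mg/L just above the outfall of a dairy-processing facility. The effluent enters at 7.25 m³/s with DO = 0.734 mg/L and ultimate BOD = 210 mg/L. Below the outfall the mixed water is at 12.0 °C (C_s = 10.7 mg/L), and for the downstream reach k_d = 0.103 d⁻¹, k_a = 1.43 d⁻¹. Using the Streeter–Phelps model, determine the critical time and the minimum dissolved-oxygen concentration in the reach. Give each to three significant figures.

t_c ≈ 0.965 d; minimum DO ≈ 7.46 mg/L

Mixed DO = (25.6×9.86 + 7.25×0.734)/(25.6+7.25) = 257.7/32.85 = 7.846 mg/L.
Mixed L₀ = (25.6×4.21 + 7.25×210)/(32.85) = 1630/32.85 = 49.63 mg/L.
Initial deficit D₀ = C_s − DO₀ = 10.7 − 7.846 = 2.854 mg/L.
t_c = (1/1.327) ln[(1.43/0.103)(1 − 2.854×1.327/(0.103×49.63))] = 0.7536 × ln(3.597) = 0.9646 d.
D_c = (0.103/1.43) × 49.63 × e^(−0.103×0.9646) = 0.07203 × 49.63 × 0.9054 = 3.237 mg/L.
Minimum DO = 10.7 − 3.237 = 7.463 mg/L.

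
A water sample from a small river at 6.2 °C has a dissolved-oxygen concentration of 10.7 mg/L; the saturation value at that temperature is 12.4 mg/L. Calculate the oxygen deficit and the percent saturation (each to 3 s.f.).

D ≈ 1.70 mg/L; 86.3 % saturation

D = C_s − C = 12.4 − 10.7 = 1.70 mg/L.
% saturation = 10.7/12.4 × 100 = 86.3 %.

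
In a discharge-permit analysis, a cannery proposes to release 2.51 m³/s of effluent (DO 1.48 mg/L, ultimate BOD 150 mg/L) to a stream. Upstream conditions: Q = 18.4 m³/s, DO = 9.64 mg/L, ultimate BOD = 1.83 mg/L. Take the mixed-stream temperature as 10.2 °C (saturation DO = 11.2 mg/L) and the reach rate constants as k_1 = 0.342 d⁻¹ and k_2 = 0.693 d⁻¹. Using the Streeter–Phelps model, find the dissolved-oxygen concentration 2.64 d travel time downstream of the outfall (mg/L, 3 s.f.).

DO ≈ 6.11 mg/L

Mixed DO = (18.4×9.64 + 2.51×1.48)/(18.4+2.51) = 181.1/20.91 = 8.660 mg/L.
Mixed L₀ = (18.4×1.83 + 2.51×150)/(20.91) = 410.2/20.91 = 19.62 mg/L.
Initial deficit D₀ = C_s − DO₀ = 11.2 − 8.660 = 2.540 mg/L.
D(2.64) = [0.342×19.62/(0.693−0.342)](e^(−0.342×2.64) − e^(−0.693×2.64)) + 2.540 e^(−0.693×2.64)
= 19.11 × (0.4054 − 0.1605) + 2.540 × 0.1605 = 5.089 mg/L.
DO = 11.2 − 5.089 = 6.111 mg/L.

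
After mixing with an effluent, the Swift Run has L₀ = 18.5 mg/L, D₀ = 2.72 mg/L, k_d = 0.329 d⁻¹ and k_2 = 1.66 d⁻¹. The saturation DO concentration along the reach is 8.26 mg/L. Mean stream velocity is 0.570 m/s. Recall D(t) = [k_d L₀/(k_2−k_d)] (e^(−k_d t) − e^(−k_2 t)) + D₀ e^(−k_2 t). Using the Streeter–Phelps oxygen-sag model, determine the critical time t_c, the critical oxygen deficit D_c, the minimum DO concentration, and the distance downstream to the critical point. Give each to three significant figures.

With k_2/k_d = 5.046 and 1 − D₀(k_2−k_d)/(k_d L₀) = 0.4052,
t_c = ln(5.046 × 0.4052) / (1.66 − 0.329) = ln(2.044) / 1.331 = 0.7151/1.331 = 0.5373 d.
D_c = (k_d/k_2) L₀ e^(−k_d t_c) = (0.329/1.66) × 18.5 × e^(−0.329×0.5373) = 0.1982 × 18.5 × 0.8380 = 3.073 mg/L.
Minimum DO = C_s − D_c = 8.26 − 3.073 = 5.187 mg/L.
x_c = v t_c = 0.570 m/s × 0.5373 d × 86400 s/d = 26460 m ≈ 26.5 km.

t_c ≈ 0.537 d; D_c ≈ 3.07 mg/L; min DO ≈ 5.19 mg/L; x_c ≈ 26.5 km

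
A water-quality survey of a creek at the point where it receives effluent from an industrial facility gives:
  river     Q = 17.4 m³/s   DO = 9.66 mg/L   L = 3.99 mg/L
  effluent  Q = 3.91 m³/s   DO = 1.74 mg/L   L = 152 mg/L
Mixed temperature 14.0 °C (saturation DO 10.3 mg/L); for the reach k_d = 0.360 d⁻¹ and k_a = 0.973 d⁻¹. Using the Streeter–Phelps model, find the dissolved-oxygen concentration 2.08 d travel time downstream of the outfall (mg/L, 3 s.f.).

Mixed DO = (17.4×9.66 + 3.91×1.74)/(17.4+3.91) = 174.9/21.31 = 8.207 mg/L.
Mixed L₀ = (17.4×3.99 + 3.91×152)/(21.31) = 663.7/21.31 = 31.15 mg/L.
Initial deficit D₀ = C_s − DO₀ = 10.3 − 8.207 = 2.093 mg/L.
D(2.08) = [0.360×31.15/(0.973−0.360)](e^(−0.360×2.08) − e^(−0.973×2.08)) + 2.093 e^(−0.973×2.08)
= 18.29 × (0.4729 − 0.1321) + 2.093 × 0.1321 = 6.510 mg/L.
DO = 10.3 − 6.510 = 3.790 mg/L.

DO ≈ 3.79 mg/L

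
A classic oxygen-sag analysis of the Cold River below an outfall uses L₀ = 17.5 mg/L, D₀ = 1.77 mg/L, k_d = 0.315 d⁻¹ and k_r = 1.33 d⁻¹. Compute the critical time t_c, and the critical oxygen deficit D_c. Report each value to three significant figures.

t_c ≈ 1.03 d; D_c ≈ 3.00 mg/L

t_c = [1/(k_r−k_d)] ln[(k_r/k_d)(1 − D₀(k_r−k_d)/(k_d L₀))]
= [1/(1.33−0.315)] ln[(1.33/0.315)(1 − 1.77×1.015/(0.315×17.5))]
= (1/1.015) ln[4.222 × 0.6741] = 0.9852 × ln(2.846) = 0.9852 × 1.046 = 1.031 d.
L(t_c) = L₀ e^(−k_d t_c) = 17.5 × 0.7228 = 12.65 mg/L, and at the critical point k_r D_c = k_d L, so D_c = (0.315/1.33) × 12.65 = 2.996 mg/L.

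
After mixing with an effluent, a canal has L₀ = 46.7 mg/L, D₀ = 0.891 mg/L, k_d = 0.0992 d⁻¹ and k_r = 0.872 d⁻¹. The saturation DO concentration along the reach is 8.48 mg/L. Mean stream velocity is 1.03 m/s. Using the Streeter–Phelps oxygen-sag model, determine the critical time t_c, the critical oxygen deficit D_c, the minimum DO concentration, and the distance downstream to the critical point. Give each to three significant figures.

With k_r/k_d = 8.790 and 1 − D₀(k_r−k_d)/(k_d L₀) = 0.8514,
t_c = ln(8.790 × 0.8514) / (0.872 − 0.0992) = ln(7.484) / 0.7728 = 2.013/0.7728 = 2.604 d.
L(t_c) = L₀ e^(−k_d t_c) = 46.7 × 0.7723 = 36.07 mg/L, and at the critical point k_r D_c = k_d L, so D_c = (0.0992/0.872) × 36.07 = 4.103 mg/L.
Minimum DO = C_s − D_c = 8.48 − 4.103 = 4.377 mg/L.
x_c = v t_c = 1.03 m/s × 2.604 d × 86400 s/d = 231800 m ≈ 232 km.

t_c ≈ 2.60 d; D_c ≈ 4.10 mg/L; min DO ≈ 4.38 mg/L; x_c ≈ 232 km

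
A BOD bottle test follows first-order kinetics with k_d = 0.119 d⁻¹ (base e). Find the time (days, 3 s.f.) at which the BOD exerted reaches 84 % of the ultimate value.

y/L₀ = 1 − e^(−k_d t) = 0.84 ⇒ e^(−k_d t) = 0.160
t = −ln(0.160) / 0.119 = 1.833 / 0.119 = 15.40 d.

t ≈ 15.4 d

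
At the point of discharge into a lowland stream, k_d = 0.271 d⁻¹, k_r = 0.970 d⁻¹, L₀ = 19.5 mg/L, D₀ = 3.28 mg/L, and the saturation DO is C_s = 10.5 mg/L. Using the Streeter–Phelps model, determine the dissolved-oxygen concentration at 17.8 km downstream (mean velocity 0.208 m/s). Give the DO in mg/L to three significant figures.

Travel time t = x/v = 17.8 km / (0.208 m/s) = 17800 m / 0.208 m/s = 85580 s = 0.9905 d.
k_d L₀/(k_r−k_d) = 0.271×19.5/(0.970−0.271) = 5.285/0.6990 = 7.560 mg/L.
e^(−k_d t) = e^(−0.271×0.9905) = 0.7646; e^(−k_r t) = e^(−0.970×0.9905) = 0.3826.
D = 7.560 × (0.7646 − 0.3826) + 3.28 × 0.3826 = 2.888 + 1.255 = 4.143 mg/L.
DO = C_s − D = 10.5 − 4.143 = 6.357 mg/L.

DO ≈ 6.36 mg/L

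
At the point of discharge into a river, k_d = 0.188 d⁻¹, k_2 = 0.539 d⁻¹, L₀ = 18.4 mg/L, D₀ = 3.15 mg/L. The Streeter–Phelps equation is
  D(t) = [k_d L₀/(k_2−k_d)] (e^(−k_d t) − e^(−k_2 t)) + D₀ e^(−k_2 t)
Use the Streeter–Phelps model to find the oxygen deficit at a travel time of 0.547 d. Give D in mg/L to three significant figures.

D ≈ 3.90 mg/L

k_d L₀/(k_2−k_d) = 0.188×18.4/(0.539−0.188) = 3.459/0.3510 = 9.855 mg/L.
e^(−k_d t) = e^(−0.188×0.5470) = 0.9023; e^(−k_2 t) = e^(−0.539×0.5470) = 0.7447.
D = 9.855 × (0.9023 − 0.7447) + 3.15 × 0.7447 = 1.553 + 2.346 = 3.899 mg/L.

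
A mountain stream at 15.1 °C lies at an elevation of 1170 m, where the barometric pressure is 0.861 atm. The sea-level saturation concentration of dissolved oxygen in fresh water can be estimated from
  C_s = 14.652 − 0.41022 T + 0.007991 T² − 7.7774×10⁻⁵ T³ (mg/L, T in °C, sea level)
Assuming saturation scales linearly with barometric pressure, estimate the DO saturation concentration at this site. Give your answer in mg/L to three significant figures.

C_s ≈ 8.62 mg/L

At sea level: C_s = 14.652 − 0.41022×15.1 + 0.007991×15.1² − 7.7774×10⁻⁵×15.1³ = 10.01 mg/L.
Pressure correction: C_s' = 10.01 × 0.861 = 8.620 mg/L.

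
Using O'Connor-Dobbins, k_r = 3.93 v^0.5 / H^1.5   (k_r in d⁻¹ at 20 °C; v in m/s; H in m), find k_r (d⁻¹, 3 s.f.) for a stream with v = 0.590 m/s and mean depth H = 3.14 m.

k_r ≈ 0.543 d⁻¹

k_r = 3.93 × 0.590^0.5 / 3.14^1.5 = 3.93 × 0.7681 / 5.564 = 0.5425 d⁻¹.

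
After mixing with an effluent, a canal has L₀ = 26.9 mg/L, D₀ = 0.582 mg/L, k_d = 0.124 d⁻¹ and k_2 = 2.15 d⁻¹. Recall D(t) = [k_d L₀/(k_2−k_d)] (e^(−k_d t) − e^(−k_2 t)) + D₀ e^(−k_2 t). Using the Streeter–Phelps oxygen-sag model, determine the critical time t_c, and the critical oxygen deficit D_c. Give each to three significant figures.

t_c ≈ 1.19 d; D_c ≈ 1.34 mg/L

t_c = [1/(k_2−k_d)] ln[(k_2/k_d)(1 − D₀(k_2−k_d)/(k_d L₀))]
= [1/(2.15−0.124)] ln[(2.15/0.124)(1 − 0.582×2.026/(0.124×26.9))]
= (1/2.026) ln[17.34 × 0.6465] = 0.4936 × ln(11.21) = 0.4936 × 2.417 = 1.193 d.
L(t_c) = L₀ e^(−k_d t_c) = 26.9 × 0.8625 = 23.20 mg/L, and at the critical point k_2 D_c = k_d L, so D_c = (0.124/2.15) × 23.20 = 1.338 mg/L.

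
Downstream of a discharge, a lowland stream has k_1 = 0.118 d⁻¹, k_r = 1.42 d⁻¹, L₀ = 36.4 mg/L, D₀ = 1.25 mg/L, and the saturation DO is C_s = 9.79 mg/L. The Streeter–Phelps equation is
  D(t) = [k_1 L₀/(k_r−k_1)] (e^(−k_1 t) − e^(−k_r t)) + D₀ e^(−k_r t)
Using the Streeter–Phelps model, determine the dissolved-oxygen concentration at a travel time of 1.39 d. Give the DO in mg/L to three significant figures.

k_1 L₀/(k_r−k_1) = 0.118×36.4/(1.42−0.118) = 4.295/1.302 = 3.299 mg/L.
e^(−k_1 t) = e^(−0.118×1.390) = 0.8487; e^(−k_r t) = e^(−1.42×1.390) = 0.1389.
D = 3.299 × (0.8487 − 0.1389) + 1.25 × 0.1389 = 2.342 + 0.1737 = 2.515 mg/L.
DO = C_s − D = 9.79 − 2.515 = 7.275 mg/L.

DO ≈ 7.27 mg/L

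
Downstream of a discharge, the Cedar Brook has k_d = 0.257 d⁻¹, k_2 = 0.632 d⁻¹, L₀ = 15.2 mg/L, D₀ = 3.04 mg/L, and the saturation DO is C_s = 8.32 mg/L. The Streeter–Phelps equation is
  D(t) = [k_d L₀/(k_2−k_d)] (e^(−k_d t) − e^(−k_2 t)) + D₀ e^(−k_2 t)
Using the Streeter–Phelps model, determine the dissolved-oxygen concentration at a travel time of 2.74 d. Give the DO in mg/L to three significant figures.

k_d L₀/(k_2−k_d) = 0.257×15.2/(0.632−0.257) = 3.906/0.3750 = 10.42 mg/L.
e^(−k_d t) = e^(−0.257×2.740) = 0.4945; e^(−k_2 t) = e^(−0.632×2.740) = 0.1770.
D = 10.42 × (0.4945 − 0.1770) + 3.04 × 0.1770 = 3.308 + 0.5380 = 3.846 mg/L.
DO = C_s − D = 8.32 − 3.846 = 4.474 mg/L.

DO ≈ 4.47 mg/L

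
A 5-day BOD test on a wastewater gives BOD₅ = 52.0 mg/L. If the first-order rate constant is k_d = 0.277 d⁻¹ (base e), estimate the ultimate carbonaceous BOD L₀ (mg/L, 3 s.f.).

BOD₅ = L₀(1 − e^(−5k_d)) ⇒ L₀ = BOD₅ / (1 − e^(−5×0.277))
= 52.0 / (1 − 0.2503) = 52.0 / 0.7497 = 69.36 mg/L.

L₀ ≈ 69.4 mg/L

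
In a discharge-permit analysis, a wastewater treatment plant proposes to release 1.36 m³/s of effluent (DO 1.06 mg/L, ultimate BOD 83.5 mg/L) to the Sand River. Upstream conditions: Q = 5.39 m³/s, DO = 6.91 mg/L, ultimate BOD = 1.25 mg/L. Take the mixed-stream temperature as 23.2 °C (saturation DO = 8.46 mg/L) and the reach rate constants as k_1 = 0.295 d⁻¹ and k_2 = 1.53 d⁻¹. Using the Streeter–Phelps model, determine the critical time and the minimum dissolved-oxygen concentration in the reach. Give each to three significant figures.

Mixed DO = (5.39×6.91 + 1.36×1.06)/(5.39+1.36) = 38.69/6.750 = 5.731 mg/L.
Mixed L₀ = (5.39×1.25 + 1.36×83.5)/(6.750) = 120.3/6.750 = 17.82 mg/L.
Initial deficit D₀ = C_s − DO₀ = 8.46 − 5.731 = 2.729 mg/L.
t_c = (1/1.235) ln[(1.53/0.295)(1 − 2.729×1.235/(0.295×17.82))] = 0.8097 × ln(1.862) = 0.5034 d.
D_c = (0.295/1.53) × 17.82 × e^(−0.295×0.5034) = 0.1928 × 17.82 × 0.8620 = 2.962 mg/L.
Minimum DO = 8.46 − 2.962 = 5.498 mg/L.

t_c ≈ 0.503 d; minimum DO ≈ 5.50 mg/L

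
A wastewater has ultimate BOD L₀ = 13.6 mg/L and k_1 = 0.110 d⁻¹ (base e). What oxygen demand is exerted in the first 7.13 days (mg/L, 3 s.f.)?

y_t = L₀(1 − e^(−k_1 t)) = 13.6 × (1 − e^(−0.110×7.13))
= 13.6 × (1 − 0.4564) = 13.6 × 0.5436 = 7.392 mg/L.

y ≈ 7.39 mg/L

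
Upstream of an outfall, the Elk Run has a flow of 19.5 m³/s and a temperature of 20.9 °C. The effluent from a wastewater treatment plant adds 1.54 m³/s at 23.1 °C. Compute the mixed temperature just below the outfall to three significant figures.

21.1 °C

Flow-weighted mixing: C = (Q_r C_r + Q_w C_w)/(Q_r + Q_w)
= (19.5×20.9 + 1.54×23.1)/(19.5 + 1.54) = 443.1/21.04 = 21.06 °C.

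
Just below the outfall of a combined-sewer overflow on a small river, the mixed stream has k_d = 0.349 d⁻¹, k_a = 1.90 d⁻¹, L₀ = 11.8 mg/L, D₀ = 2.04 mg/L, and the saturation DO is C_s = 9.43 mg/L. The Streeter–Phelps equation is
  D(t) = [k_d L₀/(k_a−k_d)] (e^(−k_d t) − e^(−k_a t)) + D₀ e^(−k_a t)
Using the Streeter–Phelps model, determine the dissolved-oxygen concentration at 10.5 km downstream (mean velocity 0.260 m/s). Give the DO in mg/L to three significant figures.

Travel time t = x/v = 10.5 km / (0.260 m/s) = 10500 m / 0.260 m/s = 40380 s = 0.4674 d.
k_d L₀/(k_a−k_d) = 0.349×11.8/(1.90−0.349) = 4.118/1.551 = 2.655 mg/L.
e^(−k_d t) = e^(−0.349×0.4674) = 0.8495; e^(−k_a t) = e^(−1.90×0.4674) = 0.4114.
D = 2.655 × (0.8495 − 0.4114) + 2.04 × 0.4114 = 1.163 + 0.8393 = 2.002 mg/L.
DO = C_s − D = 9.43 − 2.002 = 7.428 mg/L.

DO ≈ 7.43 mg/L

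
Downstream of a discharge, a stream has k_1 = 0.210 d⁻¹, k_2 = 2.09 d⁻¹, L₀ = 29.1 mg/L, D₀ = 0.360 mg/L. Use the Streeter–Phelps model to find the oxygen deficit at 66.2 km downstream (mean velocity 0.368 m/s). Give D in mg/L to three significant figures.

D ≈ 2.06 mg/L

Travel time t = x/v = 66.2 km / (0.368 m/s) = 66200 m / 0.368 m/s = 179900 s = 2.082 d.
k_1 L₀/(k_2−k_1) = 0.210×29.1/(2.09−0.210) = 6.111/1.880 = 3.251 mg/L.
e^(−k_1 t) = e^(−0.210×2.082) = 0.6458; e^(−k_2 t) = e^(−2.09×2.082) = 0.01289.
D = 3.251 × (0.6458 − 0.01289) + 0.360 × 0.01289 = 2.057 + 0.004639 = 2.062 mg/L.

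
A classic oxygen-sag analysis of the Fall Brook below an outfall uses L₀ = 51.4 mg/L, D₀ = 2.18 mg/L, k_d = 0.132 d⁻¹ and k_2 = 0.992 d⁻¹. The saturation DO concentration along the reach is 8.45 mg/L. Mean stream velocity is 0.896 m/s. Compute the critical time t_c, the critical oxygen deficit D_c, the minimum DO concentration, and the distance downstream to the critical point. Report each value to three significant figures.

t_c ≈ 1.97 d; D_c ≈ 5.27 mg/L; min DO ≈ 3.18 mg/L; x_c ≈ 152 km

t_c = [1/(k_2−k_d)] ln[(k_2/k_d)(1 − D₀(k_2−k_d)/(k_d L₀))]
= [1/(0.992−0.132)] ln[(0.992/0.132)(1 − 2.18×0.8600/(0.132×51.4))]
= (1/0.8600) ln[7.515 × 0.7237] = 1.163 × ln(5.439) = 1.163 × 1.694 = 1.969 d.
L(t_c) = L₀ e^(−k_d t_c) = 51.4 × 0.7711 = 39.63 mg/L, and at the critical point k_2 D_c = k_d L, so D_c = (0.132/0.992) × 39.63 = 5.274 mg/L.
Minimum DO = C_s − D_c = 8.45 − 5.274 = 3.176 mg/L.
x_c = v t_c = 0.896 m/s × 1.969 d × 86400 s/d = 152400 m ≈ 152 km.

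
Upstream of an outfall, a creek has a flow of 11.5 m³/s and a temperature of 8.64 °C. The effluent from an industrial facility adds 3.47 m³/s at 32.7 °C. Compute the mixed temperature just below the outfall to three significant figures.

14.2 °C

Flow-weighted mixing: C = (Q_r C_r + Q_w C_w)/(Q_r + Q_w)
= (11.5×8.64 + 3.47×32.7)/(11.5 + 3.47) = 212.8/14.97 = 14.22 °C.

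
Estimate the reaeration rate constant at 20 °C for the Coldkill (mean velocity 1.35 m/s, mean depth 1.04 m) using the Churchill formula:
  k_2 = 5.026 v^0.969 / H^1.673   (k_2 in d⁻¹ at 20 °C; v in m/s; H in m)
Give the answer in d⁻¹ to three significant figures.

k_2 ≈ 6.30 d⁻¹

k_2 = 5.026 × 1.35^0.969 / 1.04^1.673 = 5.026 × 1.337 / 1.068 = 6.295 d⁻¹.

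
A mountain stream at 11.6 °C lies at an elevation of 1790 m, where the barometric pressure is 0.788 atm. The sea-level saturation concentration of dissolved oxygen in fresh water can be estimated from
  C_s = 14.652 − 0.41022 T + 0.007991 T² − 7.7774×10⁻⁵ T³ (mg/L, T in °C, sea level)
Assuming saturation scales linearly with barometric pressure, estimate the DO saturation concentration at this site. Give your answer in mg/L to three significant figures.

C_s ≈ 8.55 mg/L

At sea level: C_s = 14.652 − 0.41022×11.6 + 0.007991×11.6² − 7.7774×10⁻⁵×11.6³ = 10.85 mg/L.
Pressure correction: C_s' = 10.85 × 0.788 = 8.548 mg/L.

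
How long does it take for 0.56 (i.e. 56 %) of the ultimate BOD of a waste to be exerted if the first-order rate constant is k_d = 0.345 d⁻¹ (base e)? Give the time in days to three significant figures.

y/L₀ = 1 − e^(−k_d t) = 0.56 ⇒ e^(−k_d t) = 0.440
t = −ln(0.440) / 0.345 = 0.8210 / 0.345 = 2.380 d.

t ≈ 2.38 d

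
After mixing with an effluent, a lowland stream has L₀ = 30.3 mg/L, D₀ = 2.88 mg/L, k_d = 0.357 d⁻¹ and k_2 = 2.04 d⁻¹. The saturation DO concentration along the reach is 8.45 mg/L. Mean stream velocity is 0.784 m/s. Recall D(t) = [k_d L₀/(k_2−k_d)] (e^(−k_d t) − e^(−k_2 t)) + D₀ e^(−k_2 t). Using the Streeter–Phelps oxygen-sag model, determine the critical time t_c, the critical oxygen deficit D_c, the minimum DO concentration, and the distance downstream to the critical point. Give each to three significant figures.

t_c ≈ 0.682 d; D_c ≈ 4.16 mg/L; min DO ≈ 4.29 mg/L; x_c ≈ 46.2 km

With k_2/k_d = 5.714 and 1 − D₀(k_2−k_d)/(k_d L₀) = 0.5519,
t_c = ln(5.714 × 0.5519) / (2.04 − 0.357) = ln(3.154) / 1.683 = 1.149/1.683 = 0.6825 d.
D_c = (k_d/k_2) L₀ e^(−k_d t_c) = (0.357/2.04) × 30.3 × e^(−0.357×0.6825) = 0.1750 × 30.3 × 0.7838 = 4.156 mg/L.
Minimum DO = C_s − D_c = 8.45 − 4.156 = 4.294 mg/L.
x_c = v t_c = 0.784 m/s × 0.6825 d × 86400 s/d = 46230 m ≈ 46.2 km.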